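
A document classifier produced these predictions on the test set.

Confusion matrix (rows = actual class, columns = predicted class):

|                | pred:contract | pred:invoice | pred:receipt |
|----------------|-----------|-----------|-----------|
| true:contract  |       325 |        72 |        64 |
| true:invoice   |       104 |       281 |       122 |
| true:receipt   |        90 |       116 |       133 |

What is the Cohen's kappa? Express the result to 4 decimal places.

Observed agreement pₒ = trace/N = 739/1307 = 0.56542
Expected agreement pₑ = Σ (rowᵢ·colᵢ)/N² = (461·519 + 507·469 + 339·319)/1307² = 0.34256
κ = (pₒ − pₑ)/(1 − pₑ) = (0.56542 − 0.34256)/(1 − 0.34256) = 0.3390

0.3390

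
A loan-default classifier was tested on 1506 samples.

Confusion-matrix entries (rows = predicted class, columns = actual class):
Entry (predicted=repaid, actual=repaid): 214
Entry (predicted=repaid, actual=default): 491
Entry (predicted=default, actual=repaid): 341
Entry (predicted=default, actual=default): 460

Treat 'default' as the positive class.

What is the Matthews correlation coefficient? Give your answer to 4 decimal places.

MCC = (TP·TN − FP·FN) / √((TP+FP)(TP+FN)(TN+FP)(TN+FN))
Numerator = 460·214 − 341·491 = -68991
Denominator = √(801·951·555·705) = √298054122525 = 545943.3327
MCC = -68991 / 545943.3327 = -0.1264

-0.1264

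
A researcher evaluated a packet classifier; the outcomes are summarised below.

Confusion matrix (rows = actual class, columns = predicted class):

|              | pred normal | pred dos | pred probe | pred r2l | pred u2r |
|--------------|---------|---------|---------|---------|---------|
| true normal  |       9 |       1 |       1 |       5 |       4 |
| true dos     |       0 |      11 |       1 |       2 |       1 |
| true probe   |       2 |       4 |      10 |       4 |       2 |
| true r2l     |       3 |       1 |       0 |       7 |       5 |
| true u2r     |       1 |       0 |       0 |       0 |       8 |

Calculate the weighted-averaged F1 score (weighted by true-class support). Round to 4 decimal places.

0.5499

Per-class F1 score (2·TP/(2·TP+FP+FN)):
  normal: TP=9, FP=0+2+3+1=6, FN=1+1+5+4=11 → 18/35 = 0.51429
  dos: TP=11, FP=1+4+1+0=6, FN=0+1+2+1=4 → 22/32 = 0.68750
  probe: TP=10, FP=1+1+0+0=2, FN=2+4+4+2=12 → 20/34 = 0.58824
  r2l: TP=7, FP=5+2+4+0=11, FN=3+1+0+5=9 → 14/34 = 0.41176
  u2r: TP=8, FP=4+1+2+5=12, FN=1+0+0+0=1 → 16/29 = 0.55172
Weighted-F1 score = Σ (supportᵢ/N)·F1 scoreᵢ with N=82: (20/82)·0.51429 + (15/82)·0.68750 + (22/82)·0.58824 + (16/82)·0.41176 + (9/82)·0.55172 = 0.5499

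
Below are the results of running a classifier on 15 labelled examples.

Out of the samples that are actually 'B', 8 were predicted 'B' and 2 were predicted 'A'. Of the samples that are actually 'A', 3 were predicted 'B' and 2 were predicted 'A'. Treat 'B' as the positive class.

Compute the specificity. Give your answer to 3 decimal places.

0.400

Specificity = TN/(TN+FP) = 2/(2+3) = 0.400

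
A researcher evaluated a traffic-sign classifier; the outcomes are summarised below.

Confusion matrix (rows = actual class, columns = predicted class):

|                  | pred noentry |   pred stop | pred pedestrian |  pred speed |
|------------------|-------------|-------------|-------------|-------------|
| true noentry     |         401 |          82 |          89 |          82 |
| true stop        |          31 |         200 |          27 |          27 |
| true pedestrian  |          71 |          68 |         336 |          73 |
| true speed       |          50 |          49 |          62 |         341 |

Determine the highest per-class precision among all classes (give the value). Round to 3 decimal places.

0.725

Per-class precision (TP/(TP+FP)):
  noentry: TP=401, FP=31+71+50=152 → 401/553 = 0.7251
  stop: TP=200, FP=82+68+49=199 → 200/399 = 0.5013
  pedestrian: TP=336, FP=89+27+62=178 → 336/514 = 0.6537
  speed: TP=341, FP=82+27+73=182 → 341/523 = 0.6520
Highest is class 'noentry' with precision = 0.725.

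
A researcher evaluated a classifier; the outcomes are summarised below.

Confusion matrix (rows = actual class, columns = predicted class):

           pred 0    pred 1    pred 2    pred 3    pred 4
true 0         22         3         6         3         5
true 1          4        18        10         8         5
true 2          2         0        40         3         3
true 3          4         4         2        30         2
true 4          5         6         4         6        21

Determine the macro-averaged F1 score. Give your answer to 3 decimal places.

0.594

Per-class F1 score (2·TP/(2·TP+FP+FN)):
  0: TP=22, FP=4+2+4+5=15, FN=3+6+3+5=17 → 44/76 = 0.5789
  1: TP=18, FP=3+0+4+6=13, FN=4+10+8+5=27 → 36/76 = 0.4737
  2: TP=40, FP=6+10+2+4=22, FN=2+0+3+3=8 → 80/110 = 0.7273
  3: TP=30, FP=3+8+3+6=20, FN=4+4+2+2=12 → 60/92 = 0.6522
  4: TP=21, FP=5+5+3+2=15, FN=5+6+4+6=21 → 42/78 = 0.5385
Macro-F1 score = mean = (0.5789 + 0.4737 + 0.7273 + 0.6522 + 0.5385) / 5 = 0.594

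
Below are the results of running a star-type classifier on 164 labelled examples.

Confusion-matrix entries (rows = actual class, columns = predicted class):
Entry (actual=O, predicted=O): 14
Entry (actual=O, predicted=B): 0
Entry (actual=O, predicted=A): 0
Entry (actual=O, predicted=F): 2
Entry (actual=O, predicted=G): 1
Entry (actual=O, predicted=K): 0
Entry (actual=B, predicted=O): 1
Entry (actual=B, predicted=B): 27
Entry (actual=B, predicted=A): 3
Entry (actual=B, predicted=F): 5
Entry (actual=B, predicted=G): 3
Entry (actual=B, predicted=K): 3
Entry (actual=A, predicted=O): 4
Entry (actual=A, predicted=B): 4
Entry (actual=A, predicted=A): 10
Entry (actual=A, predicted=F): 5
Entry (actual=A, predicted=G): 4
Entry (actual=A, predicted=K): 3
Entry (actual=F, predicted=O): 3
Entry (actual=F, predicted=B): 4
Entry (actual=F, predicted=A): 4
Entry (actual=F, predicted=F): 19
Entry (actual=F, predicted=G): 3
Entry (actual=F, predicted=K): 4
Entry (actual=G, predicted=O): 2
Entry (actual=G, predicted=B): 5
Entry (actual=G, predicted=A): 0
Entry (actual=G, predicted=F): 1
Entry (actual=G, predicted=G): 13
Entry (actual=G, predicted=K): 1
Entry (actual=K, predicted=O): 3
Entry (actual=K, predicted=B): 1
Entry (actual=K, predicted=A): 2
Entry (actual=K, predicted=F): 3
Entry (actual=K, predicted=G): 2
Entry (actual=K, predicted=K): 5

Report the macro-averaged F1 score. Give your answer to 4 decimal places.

0.5128

Per-class F1 score (2·TP/(2·TP+FP+FN)):
  O: TP=14, FP=1+4+3+2+3=13, FN=0+0+2+1+0=3 → 28/44 = 0.63636
  B: TP=27, FP=0+4+4+5+1=14, FN=1+3+5+3+3=15 → 54/83 = 0.65060
  A: TP=10, FP=0+3+4+0+2=9, FN=4+4+5+4+3=20 → 20/49 = 0.40816
  F: TP=19, FP=2+5+5+1+3=16, FN=3+4+4+3+4=18 → 38/72 = 0.52778
  G: TP=13, FP=1+3+4+3+2=13, FN=2+5+0+1+1=9 → 26/48 = 0.54167
  K: TP=5, FP=0+3+3+4+1=11, FN=3+1+2+3+2=11 → 10/32 = 0.31250
Macro-F1 score = mean = (0.63636 + 0.65060 + 0.40816 + 0.52778 + 0.54167 + 0.31250) / 6 = 0.5128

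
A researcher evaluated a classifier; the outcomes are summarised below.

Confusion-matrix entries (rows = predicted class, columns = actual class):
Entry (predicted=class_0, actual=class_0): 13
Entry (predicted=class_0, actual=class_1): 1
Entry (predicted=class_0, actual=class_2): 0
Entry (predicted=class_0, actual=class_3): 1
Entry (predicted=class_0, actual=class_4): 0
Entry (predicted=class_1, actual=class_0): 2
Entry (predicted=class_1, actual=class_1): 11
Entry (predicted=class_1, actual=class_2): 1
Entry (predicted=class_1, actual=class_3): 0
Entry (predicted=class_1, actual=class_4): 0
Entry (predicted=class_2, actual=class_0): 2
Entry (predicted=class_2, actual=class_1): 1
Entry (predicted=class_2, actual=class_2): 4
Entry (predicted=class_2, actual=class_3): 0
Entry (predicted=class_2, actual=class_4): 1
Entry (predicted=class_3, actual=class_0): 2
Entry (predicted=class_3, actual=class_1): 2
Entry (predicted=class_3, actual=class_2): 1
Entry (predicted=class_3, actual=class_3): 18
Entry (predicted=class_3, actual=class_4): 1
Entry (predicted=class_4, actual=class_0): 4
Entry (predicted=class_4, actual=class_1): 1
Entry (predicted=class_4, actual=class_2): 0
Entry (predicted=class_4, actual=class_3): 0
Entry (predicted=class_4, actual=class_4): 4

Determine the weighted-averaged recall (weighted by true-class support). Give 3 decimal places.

0.714

Per-class recall (TP/(TP+FN)):
  class_0: TP=13, FN=2+2+2+4=10 → 13/23 = 0.5652
  class_1: TP=11, FN=1+1+2+1=5 → 11/16 = 0.6875
  class_2: TP=4, FN=0+1+1+0=2 → 4/6 = 0.6667
  class_3: TP=18, FN=1+0+0+0=1 → 18/19 = 0.9474
  class_4: TP=4, FN=0+0+1+1=2 → 4/6 = 0.6667
Weighted-recall = Σ (supportᵢ/N)·recallᵢ with N=70: (23/70)·0.5652 + (16/70)·0.6875 + (6/70)·0.6667 + (19/70)·0.9474 + (6/70)·0.6667 = 0.714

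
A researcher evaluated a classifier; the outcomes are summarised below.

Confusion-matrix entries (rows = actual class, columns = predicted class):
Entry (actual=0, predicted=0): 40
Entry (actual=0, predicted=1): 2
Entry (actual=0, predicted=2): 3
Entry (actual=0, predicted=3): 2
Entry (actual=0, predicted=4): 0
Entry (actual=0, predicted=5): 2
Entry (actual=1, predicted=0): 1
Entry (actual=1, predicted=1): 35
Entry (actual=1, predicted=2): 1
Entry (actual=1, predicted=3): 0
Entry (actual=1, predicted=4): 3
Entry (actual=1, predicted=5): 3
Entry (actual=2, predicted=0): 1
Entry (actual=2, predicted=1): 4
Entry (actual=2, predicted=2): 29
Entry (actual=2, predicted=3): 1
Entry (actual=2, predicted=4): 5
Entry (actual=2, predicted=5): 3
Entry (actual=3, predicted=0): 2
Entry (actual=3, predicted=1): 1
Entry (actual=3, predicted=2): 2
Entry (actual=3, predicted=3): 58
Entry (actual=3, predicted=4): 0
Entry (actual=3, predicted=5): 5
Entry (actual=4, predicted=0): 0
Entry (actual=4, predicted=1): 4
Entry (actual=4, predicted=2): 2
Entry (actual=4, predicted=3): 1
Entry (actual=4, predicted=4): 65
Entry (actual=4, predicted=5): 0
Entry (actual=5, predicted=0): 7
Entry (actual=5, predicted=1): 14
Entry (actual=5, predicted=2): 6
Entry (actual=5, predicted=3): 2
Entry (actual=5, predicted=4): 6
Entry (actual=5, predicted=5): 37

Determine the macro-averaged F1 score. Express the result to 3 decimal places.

Per-class F1 score (2·TP/(2·TP+FP+FN)):
  0: TP=40, FP=1+1+2+0+7=11, FN=2+3+2+0+2=9 → 80/100 = 0.8000
  1: TP=35, FP=2+4+1+4+14=25, FN=1+1+0+3+3=8 → 70/103 = 0.6796
  2: TP=29, FP=3+1+2+2+6=14, FN=1+4+1+5+3=14 → 58/86 = 0.6744
  3: TP=58, FP=2+0+1+1+2=6, FN=2+1+2+0+5=10 → 116/132 = 0.8788
  4: TP=65, FP=0+3+5+0+6=14, FN=0+4+2+1+0=7 → 130/151 = 0.8609
  5: TP=37, FP=2+3+3+5+0=13, FN=7+14+6+2+6=35 → 74/122 = 0.6066
Macro-F1 score = mean = (0.8000 + 0.6796 + 0.6744 + 0.8788 + 0.8609 + 0.6066) / 6 = 0.750

0.750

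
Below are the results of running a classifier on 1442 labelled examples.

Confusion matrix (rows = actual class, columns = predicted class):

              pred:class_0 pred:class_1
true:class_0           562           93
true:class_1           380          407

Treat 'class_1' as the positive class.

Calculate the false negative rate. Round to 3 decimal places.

0.483

FNR = FN/(FN+TP) = 380/(380+407) = 0.483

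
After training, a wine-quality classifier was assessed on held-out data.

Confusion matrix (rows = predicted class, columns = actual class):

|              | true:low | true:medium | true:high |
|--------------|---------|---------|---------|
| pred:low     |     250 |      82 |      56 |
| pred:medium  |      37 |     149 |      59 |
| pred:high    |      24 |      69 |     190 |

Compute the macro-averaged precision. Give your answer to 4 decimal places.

0.6413

Per-class precision (TP/(TP+FP)):
  low: TP=250, FP=82+56=138 → 250/388 = 0.64433
  medium: TP=149, FP=37+59=96 → 149/245 = 0.60816
  high: TP=190, FP=24+69=93 → 190/283 = 0.67138
Macro-precision = mean = (0.64433 + 0.60816 + 0.67138) / 3 = 0.6413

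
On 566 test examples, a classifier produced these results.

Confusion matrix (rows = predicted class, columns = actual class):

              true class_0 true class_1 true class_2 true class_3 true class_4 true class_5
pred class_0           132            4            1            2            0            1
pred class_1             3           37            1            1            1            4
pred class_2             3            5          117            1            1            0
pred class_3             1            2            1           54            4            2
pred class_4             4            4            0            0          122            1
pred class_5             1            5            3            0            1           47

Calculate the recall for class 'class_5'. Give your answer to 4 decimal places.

0.8545

One-vs-rest for 'class_5': TP = diagonal; FP = other classes predicted 'class_5'; FN = 'class_5' predicted as other.
recall = TP/(TP+FN).
class_5: TP=47, FN=1+4+0+2+1=8 → 47/55 = 0.85455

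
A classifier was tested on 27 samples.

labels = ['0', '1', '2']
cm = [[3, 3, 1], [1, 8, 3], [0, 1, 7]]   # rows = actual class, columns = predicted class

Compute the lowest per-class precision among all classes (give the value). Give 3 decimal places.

Per-class precision (TP/(TP+FP)):
  0: TP=3, FP=1+0=1 → 3/4 = 0.7500
  1: TP=8, FP=3+1=4 → 8/12 = 0.6667
  2: TP=7, FP=1+3=4 → 7/11 = 0.6364
Lowest is class '2' with precision = 0.636.

0.636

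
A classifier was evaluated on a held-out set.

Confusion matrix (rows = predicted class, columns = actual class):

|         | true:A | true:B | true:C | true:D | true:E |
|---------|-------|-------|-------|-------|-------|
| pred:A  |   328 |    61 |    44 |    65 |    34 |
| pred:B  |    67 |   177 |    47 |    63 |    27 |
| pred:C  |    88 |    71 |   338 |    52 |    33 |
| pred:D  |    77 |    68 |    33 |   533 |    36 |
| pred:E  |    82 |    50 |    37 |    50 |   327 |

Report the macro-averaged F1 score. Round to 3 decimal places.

0.596

Per-class F1 score (2·TP/(2·TP+FP+FN)):
  A: TP=328, FP=61+44+65+34=204, FN=67+88+77+82=314 → 656/1174 = 0.5588
  B: TP=177, FP=67+47+63+27=204, FN=61+71+68+50=250 → 354/808 = 0.4381
  C: TP=338, FP=88+71+52+33=244, FN=44+47+33+37=161 → 676/1081 = 0.6253
  D: TP=533, FP=77+68+33+36=214, FN=65+63+52+50=230 → 1066/1510 = 0.7060
  E: TP=327, FP=82+50+37+50=219, FN=34+27+33+36=130 → 654/1003 = 0.6520
Macro-F1 score = mean = (0.5588 + 0.4381 + 0.6253 + 0.7060 + 0.6520) / 5 = 0.596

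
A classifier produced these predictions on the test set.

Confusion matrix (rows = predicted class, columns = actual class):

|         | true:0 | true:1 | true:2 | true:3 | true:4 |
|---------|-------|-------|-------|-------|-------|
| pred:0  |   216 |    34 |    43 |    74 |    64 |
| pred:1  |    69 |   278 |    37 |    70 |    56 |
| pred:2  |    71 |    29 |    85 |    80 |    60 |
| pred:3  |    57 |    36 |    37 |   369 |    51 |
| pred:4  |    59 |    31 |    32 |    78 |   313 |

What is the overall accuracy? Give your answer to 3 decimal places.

0.541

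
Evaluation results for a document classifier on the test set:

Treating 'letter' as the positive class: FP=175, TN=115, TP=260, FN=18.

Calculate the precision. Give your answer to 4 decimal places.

0.5977

Precision = TP/(TP+FP) = 260/(260+175) = 260/435 = 0.5977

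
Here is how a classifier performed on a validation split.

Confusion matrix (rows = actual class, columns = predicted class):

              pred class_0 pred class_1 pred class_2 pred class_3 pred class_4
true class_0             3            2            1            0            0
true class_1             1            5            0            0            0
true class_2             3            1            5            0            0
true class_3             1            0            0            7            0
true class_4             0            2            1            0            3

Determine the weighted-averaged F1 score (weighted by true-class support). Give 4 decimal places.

0.6689

Per-class F1 score (2·TP/(2·TP+FP+FN)):
  class_0: TP=3, FP=1+3+1+0=5, FN=2+1+0+0=3 → 6/14 = 0.42857
  class_1: TP=5, FP=2+1+0+2=5, FN=1+0+0+0=1 → 10/16 = 0.62500
  class_2: TP=5, FP=1+0+0+1=2, FN=3+1+0+0=4 → 10/16 = 0.62500
  class_3: TP=7, FP=0+0+0+0=0, FN=1+0+0+0=1 → 14/15 = 0.93333
  class_4: TP=3, FP=0+0+0+0=0, FN=0+2+1+0=3 → 6/9 = 0.66667
Weighted-F1 score = Σ (supportᵢ/N)·F1 scoreᵢ with N=35: (6/35)·0.42857 + (6/35)·0.62500 + (9/35)·0.62500 + (8/35)·0.93333 + (6/35)·0.66667 = 0.6689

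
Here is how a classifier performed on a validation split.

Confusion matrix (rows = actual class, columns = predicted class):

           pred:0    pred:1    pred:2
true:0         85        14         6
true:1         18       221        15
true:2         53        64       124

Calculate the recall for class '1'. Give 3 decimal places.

One-vs-rest for '1': TP = diagonal; FP = other classes predicted '1'; FN = '1' predicted as other.
recall = TP/(TP+FN).
1: TP=221, FN=18+15=33 → 221/254 = 0.8701

0.870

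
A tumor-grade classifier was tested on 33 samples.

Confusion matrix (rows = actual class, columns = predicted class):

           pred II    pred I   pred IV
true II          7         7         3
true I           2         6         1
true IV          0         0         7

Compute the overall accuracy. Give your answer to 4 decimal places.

0.6061

Accuracy = trace / total = (7+6+7=20) / 33 = 20/33 = 0.6061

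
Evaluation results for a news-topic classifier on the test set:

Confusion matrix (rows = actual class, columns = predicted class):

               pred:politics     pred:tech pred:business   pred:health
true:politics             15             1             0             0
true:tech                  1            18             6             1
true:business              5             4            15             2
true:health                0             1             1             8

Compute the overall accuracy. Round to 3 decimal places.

Accuracy = trace / total = (15+18+15+8=56) / 78 = 56/78 = 0.718

0.718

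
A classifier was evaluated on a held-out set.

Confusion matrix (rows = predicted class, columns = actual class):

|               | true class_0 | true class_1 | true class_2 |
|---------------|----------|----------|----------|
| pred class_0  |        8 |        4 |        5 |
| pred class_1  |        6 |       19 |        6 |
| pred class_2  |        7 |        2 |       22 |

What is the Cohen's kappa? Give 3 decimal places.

Observed agreement pₒ = trace/N = 49/79 = 0.6203
Expected agreement pₑ = Σ (rowᵢ·colᵢ)/N² = (21·17 + 25·31 + 33·31)/79² = 0.3453
κ = (pₒ − pₑ)/(1 − pₑ) = (0.6203 − 0.3453)/(1 − 0.3453) = 0.420

0.420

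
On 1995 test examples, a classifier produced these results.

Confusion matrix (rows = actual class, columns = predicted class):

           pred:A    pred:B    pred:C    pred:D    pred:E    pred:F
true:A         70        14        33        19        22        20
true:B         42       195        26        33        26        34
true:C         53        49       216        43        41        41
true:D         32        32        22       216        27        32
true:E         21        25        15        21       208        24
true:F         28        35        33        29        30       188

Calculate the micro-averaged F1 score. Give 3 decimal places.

0.548

Micro-averaging pools counts across classes: ΣTP=1093, ΣFP=902, ΣFN=902.
Micro-F1 score = 2·TP/(2·TP+FP+FN) on pooled counts = 0.548 (equals overall accuracy in single-label multiclass).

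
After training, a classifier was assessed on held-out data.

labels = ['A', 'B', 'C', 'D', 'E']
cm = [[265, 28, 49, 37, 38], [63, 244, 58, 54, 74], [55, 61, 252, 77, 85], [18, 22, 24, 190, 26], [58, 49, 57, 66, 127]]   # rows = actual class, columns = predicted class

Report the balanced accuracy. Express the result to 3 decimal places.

0.528

Balanced accuracy = mean of per-class recall.
  A: recall = 265/417 = 0.6355
  B: recall = 244/493 = 0.4949
  C: recall = 252/530 = 0.4755
  D: recall = 190/280 = 0.6786
  E: recall = 127/357 = 0.3557
Mean = (0.6355 + 0.4949 + 0.4755 + 0.6786 + 0.3557) / 5 = 0.528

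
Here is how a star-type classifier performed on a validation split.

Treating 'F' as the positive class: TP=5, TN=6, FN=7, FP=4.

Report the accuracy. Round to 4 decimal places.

0.5000

Accuracy = (TP+TN)/N = (5+6)/22 = 0.5000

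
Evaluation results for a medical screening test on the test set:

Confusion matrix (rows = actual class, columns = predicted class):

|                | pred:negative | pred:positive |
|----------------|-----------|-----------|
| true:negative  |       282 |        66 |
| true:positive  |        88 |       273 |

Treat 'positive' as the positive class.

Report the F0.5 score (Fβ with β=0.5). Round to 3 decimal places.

0.795

Fβ = (1+β²)·TP / ((1+β²)·TP + β²·FN + FP), with β²=1/4
= 1.25·273 / (1.25·273 + 0.25·88 + 66) = 0.795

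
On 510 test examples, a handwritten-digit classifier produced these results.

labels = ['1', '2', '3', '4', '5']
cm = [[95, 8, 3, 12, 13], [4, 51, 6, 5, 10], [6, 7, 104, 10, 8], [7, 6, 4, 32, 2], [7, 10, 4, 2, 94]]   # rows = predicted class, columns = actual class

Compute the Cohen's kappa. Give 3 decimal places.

Observed agreement pₒ = trace/N = 376/510 = 0.7373
Expected agreement pₑ = Σ (rowᵢ·colᵢ)/N² = (119·131 + 82·76 + 121·135 + 61·51 + 127·117)/510² = 0.2158
κ = (pₒ − pₑ)/(1 − pₑ) = (0.7373 − 0.2158)/(1 − 0.2158) = 0.665

0.665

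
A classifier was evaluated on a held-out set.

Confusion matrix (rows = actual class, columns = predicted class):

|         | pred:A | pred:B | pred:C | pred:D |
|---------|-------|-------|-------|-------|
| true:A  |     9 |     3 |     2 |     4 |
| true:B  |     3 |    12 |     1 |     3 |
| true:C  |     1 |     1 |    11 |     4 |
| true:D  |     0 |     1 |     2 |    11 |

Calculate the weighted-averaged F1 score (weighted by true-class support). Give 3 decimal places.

Per-class F1 score (2·TP/(2·TP+FP+FN)):
  A: TP=9, FP=3+1+0=4, FN=3+2+4=9 → 18/31 = 0.5806
  B: TP=12, FP=3+1+1=5, FN=3+1+3=7 → 24/36 = 0.6667
  C: TP=11, FP=2+1+2=5, FN=1+1+4=6 → 22/33 = 0.6667
  D: TP=11, FP=4+3+4=11, FN=0+1+2=3 → 22/36 = 0.6111
Weighted-F1 score = Σ (supportᵢ/N)·F1 scoreᵢ with N=68: (18/68)·0.5806 + (19/68)·0.6667 + (17/68)·0.6667 + (14/68)·0.6111 = 0.632

0.632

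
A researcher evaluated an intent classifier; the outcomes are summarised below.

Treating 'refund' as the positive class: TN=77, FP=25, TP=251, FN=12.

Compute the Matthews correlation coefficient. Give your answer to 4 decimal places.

0.7412

MCC = (TP·TN − FP·FN) / √((TP+FP)(TP+FN)(TN+FP)(TN+FN))
Numerator = 251·77 − 25·12 = 19027
Denominator = √(276·263·102·89) = √658953864 = 25670.0967
MCC = 19027 / 25670.0967 = 0.7412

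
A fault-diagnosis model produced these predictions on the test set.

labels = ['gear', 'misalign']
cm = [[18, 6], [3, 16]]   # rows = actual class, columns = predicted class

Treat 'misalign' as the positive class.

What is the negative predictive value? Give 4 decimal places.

0.8571

NPV = TN/(TN+FN) = 18/(18+3) = 0.8571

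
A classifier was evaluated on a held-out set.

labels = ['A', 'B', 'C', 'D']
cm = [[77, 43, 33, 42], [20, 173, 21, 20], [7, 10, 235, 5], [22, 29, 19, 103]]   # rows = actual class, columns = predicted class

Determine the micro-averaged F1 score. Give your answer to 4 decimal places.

0.6845

Micro-averaging pools counts across classes: ΣTP=588, ΣFP=271, ΣFN=271.
Micro-F1 score = 2·TP/(2·TP+FP+FN) on pooled counts = 0.6845 (equals overall accuracy in single-label multiclass).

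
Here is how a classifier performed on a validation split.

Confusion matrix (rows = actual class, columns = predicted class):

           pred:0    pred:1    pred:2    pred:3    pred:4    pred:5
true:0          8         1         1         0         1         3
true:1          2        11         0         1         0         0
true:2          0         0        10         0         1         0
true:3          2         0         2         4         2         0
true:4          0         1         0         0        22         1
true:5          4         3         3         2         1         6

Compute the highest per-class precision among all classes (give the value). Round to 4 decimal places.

0.8148

Per-class precision (TP/(TP+FP)):
  0: TP=8, FP=2+0+2+0+4=8 → 8/16 = 0.50000
  1: TP=11, FP=1+0+0+1+3=5 → 11/16 = 0.68750
  2: TP=10, FP=1+0+2+0+3=6 → 10/16 = 0.62500
  3: TP=4, FP=0+1+0+0+2=3 → 4/7 = 0.57143
  4: TP=22, FP=1+0+1+2+1=5 → 22/27 = 0.81481
  5: TP=6, FP=3+0+0+0+1=4 → 6/10 = 0.60000
Highest is class '4' with precision = 0.8148.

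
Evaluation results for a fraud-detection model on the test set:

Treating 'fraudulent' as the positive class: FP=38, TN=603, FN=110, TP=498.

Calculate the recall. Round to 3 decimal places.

Recall = TP/(TP+FN) = 498/(498+110) = 498/608 = 0.819

0.819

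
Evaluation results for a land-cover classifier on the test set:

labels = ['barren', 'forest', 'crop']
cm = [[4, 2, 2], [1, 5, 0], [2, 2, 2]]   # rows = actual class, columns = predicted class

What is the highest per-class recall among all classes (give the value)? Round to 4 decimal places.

0.8333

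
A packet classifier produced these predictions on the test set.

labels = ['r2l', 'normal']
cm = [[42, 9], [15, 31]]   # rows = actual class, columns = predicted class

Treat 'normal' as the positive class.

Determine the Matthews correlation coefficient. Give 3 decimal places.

MCC = (TP·TN − FP·FN) / √((TP+FP)(TP+FN)(TN+FP)(TN+FN))
Numerator = 31·42 − 9·15 = 1167
Denominator = √(40·46·51·57) = √5348880 = 2312.7646
MCC = 1167 / 2312.7646 = 0.505

0.505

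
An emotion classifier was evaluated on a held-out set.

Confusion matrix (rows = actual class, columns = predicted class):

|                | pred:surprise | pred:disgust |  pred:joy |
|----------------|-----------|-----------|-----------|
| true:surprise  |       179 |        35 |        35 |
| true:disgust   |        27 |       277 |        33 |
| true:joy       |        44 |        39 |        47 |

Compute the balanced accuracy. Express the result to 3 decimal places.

0.634

Balanced accuracy = mean of per-class recall.
  surprise: recall = 179/249 = 0.7189
  disgust: recall = 277/337 = 0.8220
  joy: recall = 47/130 = 0.3615
Mean = (0.7189 + 0.8220 + 0.3615) / 3 = 0.634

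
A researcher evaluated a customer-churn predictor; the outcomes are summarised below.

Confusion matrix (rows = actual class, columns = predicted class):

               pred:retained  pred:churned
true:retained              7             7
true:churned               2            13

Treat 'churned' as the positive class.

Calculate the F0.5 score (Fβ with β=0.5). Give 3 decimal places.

0.684

Fβ = (1+β²)·TP / ((1+β²)·TP + β²·FN + FP), with β²=1/4
= 1.25·13 / (1.25·13 + 0.25·2 + 7) = 0.684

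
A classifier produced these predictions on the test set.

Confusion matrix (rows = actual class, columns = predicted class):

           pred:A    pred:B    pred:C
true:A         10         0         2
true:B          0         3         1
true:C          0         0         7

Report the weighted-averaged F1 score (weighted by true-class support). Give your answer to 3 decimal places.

0.874

Per-class F1 score (2·TP/(2·TP+FP+FN)):
  A: TP=10, FP=0+0=0, FN=0+2=2 → 20/22 = 0.9091
  B: TP=3, FP=0+0=0, FN=0+1=1 → 6/7 = 0.8571
  C: TP=7, FP=2+1=3, FN=0+0=0 → 14/17 = 0.8235
Weighted-F1 score = Σ (supportᵢ/N)·F1 scoreᵢ with N=23: (12/23)·0.9091 + (4/23)·0.8571 + (7/23)·0.8235 = 0.874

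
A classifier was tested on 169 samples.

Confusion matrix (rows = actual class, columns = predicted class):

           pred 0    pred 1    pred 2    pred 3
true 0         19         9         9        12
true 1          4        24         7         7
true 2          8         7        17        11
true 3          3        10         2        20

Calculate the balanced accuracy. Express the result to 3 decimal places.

0.481

Balanced accuracy = mean of per-class recall.
  0: recall = 19/49 = 0.3878
  1: recall = 24/42 = 0.5714
  2: recall = 17/43 = 0.3953
  3: recall = 20/35 = 0.5714
Mean = (0.3878 + 0.5714 + 0.3953 + 0.5714) / 4 = 0.481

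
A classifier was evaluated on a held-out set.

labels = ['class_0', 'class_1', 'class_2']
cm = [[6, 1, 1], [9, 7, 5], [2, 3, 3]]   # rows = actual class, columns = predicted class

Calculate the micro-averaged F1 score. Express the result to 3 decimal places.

Micro-averaging pools counts across classes: ΣTP=16, ΣFP=21, ΣFN=21.
Micro-F1 score = 2·TP/(2·TP+FP+FN) on pooled counts = 0.432 (equals overall accuracy in single-label multiclass).

0.432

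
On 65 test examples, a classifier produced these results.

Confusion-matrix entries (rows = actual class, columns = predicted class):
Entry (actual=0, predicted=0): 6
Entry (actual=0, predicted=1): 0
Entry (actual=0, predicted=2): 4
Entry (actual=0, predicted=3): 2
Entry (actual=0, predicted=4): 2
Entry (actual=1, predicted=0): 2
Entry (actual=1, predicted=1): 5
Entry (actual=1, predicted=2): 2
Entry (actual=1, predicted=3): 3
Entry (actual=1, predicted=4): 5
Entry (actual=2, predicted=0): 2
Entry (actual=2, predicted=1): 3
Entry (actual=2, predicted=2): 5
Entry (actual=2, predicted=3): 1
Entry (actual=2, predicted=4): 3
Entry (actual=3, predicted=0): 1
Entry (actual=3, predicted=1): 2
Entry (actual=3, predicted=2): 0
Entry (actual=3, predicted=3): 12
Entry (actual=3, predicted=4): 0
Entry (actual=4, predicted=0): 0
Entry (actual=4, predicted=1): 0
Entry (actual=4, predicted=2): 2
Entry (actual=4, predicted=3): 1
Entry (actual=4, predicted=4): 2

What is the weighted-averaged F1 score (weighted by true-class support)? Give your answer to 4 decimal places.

Per-class F1 score (2·TP/(2·TP+FP+FN)):
  0: TP=6, FP=2+2+1+0=5, FN=0+4+2+2=8 → 12/25 = 0.48000
  1: TP=5, FP=0+3+2+0=5, FN=2+2+3+5=12 → 10/27 = 0.37037
  2: TP=5, FP=4+2+0+2=8, FN=2+3+1+3=9 → 10/27 = 0.37037
  3: TP=12, FP=2+3+1+1=7, FN=1+2+0+0=3 → 24/34 = 0.70588
  4: TP=2, FP=2+5+3+0=10, FN=0+0+2+1=3 → 4/17 = 0.23529
Weighted-F1 score = Σ (supportᵢ/N)·F1 scoreᵢ with N=65: (14/65)·0.48000 + (17/65)·0.37037 + (14/65)·0.37037 + (15/65)·0.70588 + (5/65)·0.23529 = 0.4610

0.4610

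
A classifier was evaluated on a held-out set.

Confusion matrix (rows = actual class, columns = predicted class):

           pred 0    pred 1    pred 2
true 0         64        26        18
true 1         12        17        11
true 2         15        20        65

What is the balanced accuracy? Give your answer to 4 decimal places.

Balanced accuracy = mean of per-class recall.
  0: recall = 64/108 = 0.59259
  1: recall = 17/40 = 0.42500
  2: recall = 65/100 = 0.65000
Mean = (0.59259 + 0.42500 + 0.65000) / 3 = 0.5559

0.5559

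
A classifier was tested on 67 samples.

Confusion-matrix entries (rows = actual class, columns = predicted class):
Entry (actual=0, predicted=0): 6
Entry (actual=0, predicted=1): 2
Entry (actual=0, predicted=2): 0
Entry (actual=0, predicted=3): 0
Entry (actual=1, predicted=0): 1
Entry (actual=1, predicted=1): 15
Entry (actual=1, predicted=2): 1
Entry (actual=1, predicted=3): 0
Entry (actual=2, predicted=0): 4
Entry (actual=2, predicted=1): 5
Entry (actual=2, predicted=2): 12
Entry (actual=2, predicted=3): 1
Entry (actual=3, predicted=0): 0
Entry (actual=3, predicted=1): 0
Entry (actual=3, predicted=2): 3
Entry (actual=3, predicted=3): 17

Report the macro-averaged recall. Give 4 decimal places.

0.7570

Per-class recall (TP/(TP+FN)):
  0: TP=6, FN=2+0+0=2 → 6/8 = 0.75000
  1: TP=15, FN=1+1+0=2 → 15/17 = 0.88235
  2: TP=12, FN=4+5+1=10 → 12/22 = 0.54545
  3: TP=17, FN=0+0+3=3 → 17/20 = 0.85000
Macro-recall = mean = (0.75000 + 0.88235 + 0.54545 + 0.85000) / 4 = 0.7570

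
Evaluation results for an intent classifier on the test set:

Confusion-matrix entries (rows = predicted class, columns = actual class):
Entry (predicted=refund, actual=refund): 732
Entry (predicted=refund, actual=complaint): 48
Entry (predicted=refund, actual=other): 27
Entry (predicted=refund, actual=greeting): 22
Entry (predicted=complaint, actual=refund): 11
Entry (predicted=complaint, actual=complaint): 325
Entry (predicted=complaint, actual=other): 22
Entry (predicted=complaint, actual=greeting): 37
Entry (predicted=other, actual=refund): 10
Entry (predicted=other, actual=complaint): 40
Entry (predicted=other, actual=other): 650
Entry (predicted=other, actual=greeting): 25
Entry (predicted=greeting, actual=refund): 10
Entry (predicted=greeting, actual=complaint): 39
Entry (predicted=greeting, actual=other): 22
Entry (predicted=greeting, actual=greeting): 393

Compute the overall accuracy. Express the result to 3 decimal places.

Accuracy = trace / total = (732+325+650+393=2100) / 2413 = 2100/2413 = 0.870

0.870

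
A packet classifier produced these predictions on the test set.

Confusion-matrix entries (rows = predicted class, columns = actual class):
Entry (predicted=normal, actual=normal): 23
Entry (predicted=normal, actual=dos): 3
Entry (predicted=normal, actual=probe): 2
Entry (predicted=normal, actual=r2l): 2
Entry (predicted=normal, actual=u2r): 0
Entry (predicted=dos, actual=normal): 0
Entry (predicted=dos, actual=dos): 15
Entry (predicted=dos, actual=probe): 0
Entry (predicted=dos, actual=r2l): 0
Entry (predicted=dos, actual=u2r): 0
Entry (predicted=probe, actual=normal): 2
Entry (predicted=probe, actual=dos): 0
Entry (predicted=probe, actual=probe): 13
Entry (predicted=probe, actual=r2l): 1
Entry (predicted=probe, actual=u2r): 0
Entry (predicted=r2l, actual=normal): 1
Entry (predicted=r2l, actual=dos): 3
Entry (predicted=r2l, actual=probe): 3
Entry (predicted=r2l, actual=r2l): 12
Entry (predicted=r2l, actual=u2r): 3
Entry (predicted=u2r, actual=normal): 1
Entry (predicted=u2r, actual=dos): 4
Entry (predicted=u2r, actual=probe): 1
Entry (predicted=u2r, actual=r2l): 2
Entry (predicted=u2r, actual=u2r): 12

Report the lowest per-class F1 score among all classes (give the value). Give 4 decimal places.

0.6154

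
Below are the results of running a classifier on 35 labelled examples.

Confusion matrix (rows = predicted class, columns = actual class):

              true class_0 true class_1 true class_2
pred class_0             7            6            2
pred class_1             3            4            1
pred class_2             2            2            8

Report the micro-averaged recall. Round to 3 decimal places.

Micro-averaging pools counts across classes: ΣTP=19, ΣFP=16, ΣFN=16.
Micro-recall = TP/(TP+FN) on pooled counts = 0.543 (equals overall accuracy in single-label multiclass).

0.543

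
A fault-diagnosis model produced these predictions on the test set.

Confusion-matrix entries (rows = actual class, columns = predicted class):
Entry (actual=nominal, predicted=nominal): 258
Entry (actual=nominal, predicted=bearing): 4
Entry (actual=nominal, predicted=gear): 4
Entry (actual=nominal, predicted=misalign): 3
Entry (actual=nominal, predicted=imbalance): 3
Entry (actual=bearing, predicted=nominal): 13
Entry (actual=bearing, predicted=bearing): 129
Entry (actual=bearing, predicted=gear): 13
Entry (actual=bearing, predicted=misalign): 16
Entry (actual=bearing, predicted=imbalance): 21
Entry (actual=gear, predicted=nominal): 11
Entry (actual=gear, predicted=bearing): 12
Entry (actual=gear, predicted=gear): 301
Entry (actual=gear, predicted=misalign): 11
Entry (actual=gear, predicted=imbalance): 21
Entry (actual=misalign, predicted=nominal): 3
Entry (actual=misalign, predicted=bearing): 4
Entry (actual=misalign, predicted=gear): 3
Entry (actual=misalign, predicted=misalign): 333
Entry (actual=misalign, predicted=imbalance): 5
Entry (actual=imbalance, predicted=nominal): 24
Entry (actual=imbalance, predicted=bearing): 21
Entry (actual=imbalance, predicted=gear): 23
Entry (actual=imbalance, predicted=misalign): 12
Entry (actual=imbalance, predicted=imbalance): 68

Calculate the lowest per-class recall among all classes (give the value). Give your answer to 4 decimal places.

Per-class recall (TP/(TP+FN)):
  nominal: TP=258, FN=4+4+3+3=14 → 258/272 = 0.94853
  bearing: TP=129, FN=13+13+16+21=63 → 129/192 = 0.67188
  gear: TP=301, FN=11+12+11+21=55 → 301/356 = 0.84551
  misalign: TP=333, FN=3+4+3+5=15 → 333/348 = 0.95690
  imbalance: TP=68, FN=24+21+23+12=80 → 68/148 = 0.45946
Lowest is class 'imbalance' with recall = 0.4595.

0.4595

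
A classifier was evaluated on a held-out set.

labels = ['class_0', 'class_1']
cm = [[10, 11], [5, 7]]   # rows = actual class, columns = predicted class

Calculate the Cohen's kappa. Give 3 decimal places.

0.054

Observed agreement pₒ = trace/N = 17/33 = 0.5152
Expected agreement pₑ = Σ (rowᵢ·colᵢ)/N² = (21·15 + 12·18)/33² = 0.4876
κ = (pₒ − pₑ)/(1 − pₑ) = (0.5152 − 0.4876)/(1 − 0.4876) = 0.054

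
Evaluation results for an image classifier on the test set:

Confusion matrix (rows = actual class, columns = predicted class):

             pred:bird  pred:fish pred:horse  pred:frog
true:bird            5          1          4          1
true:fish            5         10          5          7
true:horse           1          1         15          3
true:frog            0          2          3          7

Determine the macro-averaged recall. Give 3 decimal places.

Per-class recall (TP/(TP+FN)):
  bird: TP=5, FN=1+4+1=6 → 5/11 = 0.4545
  fish: TP=10, FN=5+5+7=17 → 10/27 = 0.3704
  horse: TP=15, FN=1+1+3=5 → 15/20 = 0.7500
  frog: TP=7, FN=0+2+3=5 → 7/12 = 0.5833
Macro-recall = mean = (0.4545 + 0.3704 + 0.7500 + 0.5833) / 4 = 0.540

0.540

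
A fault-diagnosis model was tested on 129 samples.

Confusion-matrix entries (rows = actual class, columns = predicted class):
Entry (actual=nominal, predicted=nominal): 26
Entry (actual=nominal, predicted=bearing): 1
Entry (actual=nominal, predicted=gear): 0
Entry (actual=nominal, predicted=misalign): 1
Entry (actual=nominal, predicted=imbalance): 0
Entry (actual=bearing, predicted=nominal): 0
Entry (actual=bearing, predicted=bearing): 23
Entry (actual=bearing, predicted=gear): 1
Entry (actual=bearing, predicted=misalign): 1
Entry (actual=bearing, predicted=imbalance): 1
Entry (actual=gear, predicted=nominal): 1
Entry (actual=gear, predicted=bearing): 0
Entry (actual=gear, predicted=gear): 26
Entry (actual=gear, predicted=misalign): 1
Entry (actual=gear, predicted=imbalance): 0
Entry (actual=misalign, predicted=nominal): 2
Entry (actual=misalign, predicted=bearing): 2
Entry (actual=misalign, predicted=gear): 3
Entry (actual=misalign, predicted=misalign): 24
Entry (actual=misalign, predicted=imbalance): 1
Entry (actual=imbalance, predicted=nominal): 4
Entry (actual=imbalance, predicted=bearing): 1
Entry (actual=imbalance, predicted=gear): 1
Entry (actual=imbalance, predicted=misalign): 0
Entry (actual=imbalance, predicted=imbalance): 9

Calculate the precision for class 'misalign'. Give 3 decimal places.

Treat 'misalign' as positive and all other classes as negative.
precision = TP/(TP+FP).
misalign: TP=24, FP=1+1+1+0=3 → 24/27 = 0.8889

0.889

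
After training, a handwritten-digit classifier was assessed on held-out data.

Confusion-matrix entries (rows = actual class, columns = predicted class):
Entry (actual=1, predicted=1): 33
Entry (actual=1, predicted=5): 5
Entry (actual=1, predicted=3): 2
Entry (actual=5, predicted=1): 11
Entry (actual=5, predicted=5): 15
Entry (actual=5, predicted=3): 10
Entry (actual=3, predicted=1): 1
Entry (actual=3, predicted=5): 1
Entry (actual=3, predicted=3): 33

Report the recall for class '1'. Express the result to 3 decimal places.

Take TP from the diagonal, FP from the rest of the '1' prediction marginal, FN from the rest of the '1' actual marginal.
recall = TP/(TP+FN).
1: TP=33, FN=5+2=7 → 33/40 = 0.8250

0.825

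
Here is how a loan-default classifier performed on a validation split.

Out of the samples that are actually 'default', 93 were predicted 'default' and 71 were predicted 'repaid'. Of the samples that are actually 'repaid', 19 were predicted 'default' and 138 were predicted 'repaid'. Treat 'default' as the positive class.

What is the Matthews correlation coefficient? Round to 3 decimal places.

0.468

MCC = (TP·TN − FP·FN) / √((TP+FP)(TP+FN)(TN+FP)(TN+FN))
Numerator = 93·138 − 19·71 = 11485
Denominator = √(112·164·157·209) = √602709184 = 24550.1361
MCC = 11485 / 24550.1361 = 0.468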